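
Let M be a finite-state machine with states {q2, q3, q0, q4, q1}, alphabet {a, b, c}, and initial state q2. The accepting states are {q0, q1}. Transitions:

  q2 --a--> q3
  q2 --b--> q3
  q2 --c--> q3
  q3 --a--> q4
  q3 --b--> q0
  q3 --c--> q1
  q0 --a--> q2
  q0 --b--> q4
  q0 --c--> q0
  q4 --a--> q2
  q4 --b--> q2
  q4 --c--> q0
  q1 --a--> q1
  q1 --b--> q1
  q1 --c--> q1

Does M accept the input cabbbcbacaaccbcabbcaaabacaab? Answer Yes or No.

Yes

Trace: q2 -c-> q3 -a-> q4 -b-> q2 -b-> q3 -b-> q0 -c-> q0 -b-> q4 -a-> q2 -c-> q3 -a-> q4 -a-> q2 -c-> q3 -c-> q1 -b-> q1 -c-> q1 -a-> q1 -b-> q1 -b-> q1 -c-> q1 -a-> q1 -a-> q1 -a-> q1 -b-> q1 -a-> q1 -c-> q1 -a-> q1 -a-> q1 -b-> q1
End state q1 is accepting.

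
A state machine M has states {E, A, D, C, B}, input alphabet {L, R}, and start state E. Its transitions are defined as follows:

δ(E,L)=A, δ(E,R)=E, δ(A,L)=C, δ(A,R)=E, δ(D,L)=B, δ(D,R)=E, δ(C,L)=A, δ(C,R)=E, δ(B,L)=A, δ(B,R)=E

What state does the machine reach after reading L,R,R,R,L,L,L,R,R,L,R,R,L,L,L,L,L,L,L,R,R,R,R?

start at E
read 'L': E → A
read 'R': A → E
read 'R': E → E
read 'R': E → E
read 'L': E → A
read 'L': A → C
read 'L': C → A
read 'R': A → E
read 'R': E → E
read 'L': E → A
read 'R': A → E
read 'R': E → E
read 'L': E → A
read 'L': A → C
read 'L': C → A
read 'L': A → C
read 'L': C → A
read 'L': A → C
read 'L': C → A
read 'R': A → E
read 'R': E → E
read 'R': E → E
read 'R': E → E

E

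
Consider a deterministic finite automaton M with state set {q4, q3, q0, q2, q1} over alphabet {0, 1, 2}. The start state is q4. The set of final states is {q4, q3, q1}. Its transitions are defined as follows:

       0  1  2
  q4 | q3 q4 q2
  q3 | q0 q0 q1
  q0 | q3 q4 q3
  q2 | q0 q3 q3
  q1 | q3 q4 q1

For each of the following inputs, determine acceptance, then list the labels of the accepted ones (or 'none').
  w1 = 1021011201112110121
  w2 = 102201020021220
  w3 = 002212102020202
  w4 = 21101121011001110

w1:
  start at q4
  read '1': q4 → q4
  read '0': q4 → q3
  read '2': q3 → q1
  read '1': q1 → q4
  read '0': q4 → q3
  read '1': q3 → q0
  read '1': q0 → q4
  read '2': q4 → q2
  read '0': q2 → q0
  read '1': q0 → q4
  read '1': q4 → q4
  read '1': q4 → q4
  read '2': q4 → q2
  read '1': q2 → q3
  read '1': q3 → q0
  read '0': q0 → q3
  read '1': q3 → q0
  read '2': q0 → q3
  read '1': q3 → q0
  end q0, rejected
w2:
  start at q4
  read '1': q4 → q4
  read '0': q4 → q3
  read '2': q3 → q1
  read '2': q1 → q1
  read '0': q1 → q3
  read '1': q3 → q0
  read '0': q0 → q3
  read '2': q3 → q1
  read '0': q1 → q3
  read '0': q3 → q0
  read '2': q0 → q3
  read '1': q3 → q0
  read '2': q0 → q3
  read '2': q3 → q1
  read '0': q1 → q3
  end q3, accepted
w3:
  start at q4
  read '0': q4 → q3
  read '0': q3 → q0
  read '2': q0 → q3
  read '2': q3 → q1
  read '1': q1 → q4
  read '2': q4 → q2
  read '1': q2 → q3
  read '0': q3 → q0
  read '2': q0 → q3
  read '0': q3 → q0
  read '2': q0 → q3
  read '0': q3 → q0
  read '2': q0 → q3
  read '0': q3 → q0
  read '2': q0 → q3
  end q3, accepted
w4:
  start at q4
  read '2': q4 → q2
  read '1': q2 → q3
  read '1': q3 → q0
  read '0': q0 → q3
  read '1': q3 → q0
  read '1': q0 → q4
  read '2': q4 → q2
  read '1': q2 → q3
  read '0': q3 → q0
  read '1': q0 → q4
  read '1': q4 → q4
  read '0': q4 → q3
  read '0': q3 → q0
  read '1': q0 → q4
  read '1': q4 → q4
  read '1': q4 → q4
  read '0': q4 → q3
  end q3, accepted

w2, w3, w4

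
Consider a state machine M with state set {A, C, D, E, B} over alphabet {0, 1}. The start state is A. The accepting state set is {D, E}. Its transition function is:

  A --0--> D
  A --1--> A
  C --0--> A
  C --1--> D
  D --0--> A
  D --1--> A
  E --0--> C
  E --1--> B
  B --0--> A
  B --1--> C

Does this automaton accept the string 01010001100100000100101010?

Yes

A → D → A → D → A → D → A → D → A → A → D → A → A → D → A → D → A → D → A → D → A → A → D → A → D → A → D
End state D is accepting.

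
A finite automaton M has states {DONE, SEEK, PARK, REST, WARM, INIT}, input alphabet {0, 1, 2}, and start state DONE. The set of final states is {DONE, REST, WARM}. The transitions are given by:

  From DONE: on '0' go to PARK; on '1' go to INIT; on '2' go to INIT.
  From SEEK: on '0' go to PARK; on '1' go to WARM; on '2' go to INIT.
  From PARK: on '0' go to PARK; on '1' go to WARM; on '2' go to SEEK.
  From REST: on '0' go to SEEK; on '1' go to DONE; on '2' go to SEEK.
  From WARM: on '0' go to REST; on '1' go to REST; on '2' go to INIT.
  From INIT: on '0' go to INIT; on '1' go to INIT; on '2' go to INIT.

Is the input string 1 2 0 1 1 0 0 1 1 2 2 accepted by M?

DONE → INIT → INIT → INIT → INIT → INIT → INIT → INIT → INIT → INIT → INIT → INIT
End state INIT is not accepting.

No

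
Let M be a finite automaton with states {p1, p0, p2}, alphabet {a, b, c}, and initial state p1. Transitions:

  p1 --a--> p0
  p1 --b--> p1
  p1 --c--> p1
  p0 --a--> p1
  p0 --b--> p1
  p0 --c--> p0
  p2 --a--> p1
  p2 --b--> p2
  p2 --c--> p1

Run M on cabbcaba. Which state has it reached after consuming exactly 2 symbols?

p1 → p1 → p0
After 2 symbols: p0.

p0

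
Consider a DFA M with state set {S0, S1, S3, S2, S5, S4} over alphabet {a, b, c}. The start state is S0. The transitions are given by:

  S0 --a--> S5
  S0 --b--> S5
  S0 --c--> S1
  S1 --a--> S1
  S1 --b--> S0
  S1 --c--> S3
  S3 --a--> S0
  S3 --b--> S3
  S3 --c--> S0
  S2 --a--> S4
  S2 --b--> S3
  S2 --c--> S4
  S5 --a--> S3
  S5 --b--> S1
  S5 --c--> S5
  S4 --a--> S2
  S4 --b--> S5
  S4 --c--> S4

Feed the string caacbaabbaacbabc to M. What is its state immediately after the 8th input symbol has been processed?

S1

Trace: S0 -c-> S1 -a-> S1 -a-> S1 -c-> S3 -b-> S3 -a-> S0 -a-> S5 -b-> S1
After 8 symbols: S1.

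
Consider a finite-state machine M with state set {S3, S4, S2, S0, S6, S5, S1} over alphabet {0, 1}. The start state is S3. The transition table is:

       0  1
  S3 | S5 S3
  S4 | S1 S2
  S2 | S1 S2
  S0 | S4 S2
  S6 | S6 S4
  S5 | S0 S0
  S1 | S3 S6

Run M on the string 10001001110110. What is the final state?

Trace: S3 -1-> S3 -0-> S5 -0-> S0 -0-> S4 -1-> S2 -0-> S1 -0-> S3 -1-> S3 -1-> S3 -1-> S3 -0-> S5 -1-> S0 -1-> S2 -0-> S1

S1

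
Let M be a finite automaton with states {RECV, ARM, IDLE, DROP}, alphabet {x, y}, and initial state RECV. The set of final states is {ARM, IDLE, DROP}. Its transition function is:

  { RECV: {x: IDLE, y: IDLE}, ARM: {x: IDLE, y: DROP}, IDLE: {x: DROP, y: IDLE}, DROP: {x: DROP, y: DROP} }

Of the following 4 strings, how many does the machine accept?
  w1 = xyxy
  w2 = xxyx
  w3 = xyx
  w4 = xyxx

4

w1:
  start at RECV
  read 'x': RECV → IDLE
  read 'y': IDLE → IDLE
  read 'x': IDLE → DROP
  read 'y': DROP → DROP
  end DROP, accepted
w2:
  start at RECV
  read 'x': RECV → IDLE
  read 'x': IDLE → DROP
  read 'y': DROP → DROP
  read 'x': DROP → DROP
  end DROP, accepted
w3:
  start at RECV
  read 'x': RECV → IDLE
  read 'y': IDLE → IDLE
  read 'x': IDLE → DROP
  end DROP, accepted
w4:
  start at RECV
  read 'x': RECV → IDLE
  read 'y': IDLE → IDLE
  read 'x': IDLE → DROP
  read 'x': DROP → DROP
  end DROP, accepted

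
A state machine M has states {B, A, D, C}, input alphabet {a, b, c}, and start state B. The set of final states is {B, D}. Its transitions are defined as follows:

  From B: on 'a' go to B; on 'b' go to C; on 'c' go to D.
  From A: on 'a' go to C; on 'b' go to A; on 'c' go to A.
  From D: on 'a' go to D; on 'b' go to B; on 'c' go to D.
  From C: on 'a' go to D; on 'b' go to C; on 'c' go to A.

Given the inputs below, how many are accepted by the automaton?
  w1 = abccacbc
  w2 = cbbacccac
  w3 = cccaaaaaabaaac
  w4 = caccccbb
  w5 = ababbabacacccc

3

w1: B → B → C → A → A → C → A → A → A  → end A, rejected
w2: B → D → B → C → D → D → D → D → D → D  → end D, accepted
w3: B → D → D → D → D → D → D → D → D → D → B → B → B → B → D  → end D, accepted
w4: B → D → D → D → D → D → D → B → C  → end C, rejected
w5: B → B → C → D → B → C → D → B → B → D → D → D → D → D → D  → end D, accepted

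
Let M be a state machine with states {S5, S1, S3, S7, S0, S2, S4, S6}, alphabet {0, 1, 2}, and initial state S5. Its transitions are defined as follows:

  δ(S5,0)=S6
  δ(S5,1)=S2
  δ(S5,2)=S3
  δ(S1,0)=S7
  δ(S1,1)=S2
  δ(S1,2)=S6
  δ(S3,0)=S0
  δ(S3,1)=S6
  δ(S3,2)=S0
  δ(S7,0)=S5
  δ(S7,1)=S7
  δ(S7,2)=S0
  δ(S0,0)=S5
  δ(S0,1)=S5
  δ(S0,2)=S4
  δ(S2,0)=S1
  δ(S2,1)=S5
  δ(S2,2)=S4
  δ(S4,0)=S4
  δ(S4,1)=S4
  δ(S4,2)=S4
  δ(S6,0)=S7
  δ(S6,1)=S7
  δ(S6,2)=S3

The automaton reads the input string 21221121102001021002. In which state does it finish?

start at S5
read '2': S5 → S3
read '1': S3 → S6
read '2': S6 → S3
read '2': S3 → S0
read '1': S0 → S5
read '1': S5 → S2
read '2': S2 → S4
read '1': S4 → S4
read '1': S4 → S4
read '0': S4 → S4
read '2': S4 → S4
read '0': S4 → S4
read '0': S4 → S4
read '1': S4 → S4
read '0': S4 → S4
read '2': S4 → S4
read '1': S4 → S4
read '0': S4 → S4
read '0': S4 → S4
read '2': S4 → S4

S4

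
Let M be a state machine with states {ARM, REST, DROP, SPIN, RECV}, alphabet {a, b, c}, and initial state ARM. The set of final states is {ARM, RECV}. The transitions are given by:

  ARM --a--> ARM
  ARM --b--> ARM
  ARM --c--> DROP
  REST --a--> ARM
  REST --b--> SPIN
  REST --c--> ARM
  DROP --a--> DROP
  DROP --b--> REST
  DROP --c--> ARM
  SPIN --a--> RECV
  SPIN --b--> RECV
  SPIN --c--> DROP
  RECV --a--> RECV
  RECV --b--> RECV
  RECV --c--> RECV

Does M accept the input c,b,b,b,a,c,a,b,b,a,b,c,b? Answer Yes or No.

ARM → DROP → REST → SPIN → RECV → RECV → RECV → RECV → RECV → RECV → RECV → RECV → RECV → RECV
End state RECV is accepting.

Yes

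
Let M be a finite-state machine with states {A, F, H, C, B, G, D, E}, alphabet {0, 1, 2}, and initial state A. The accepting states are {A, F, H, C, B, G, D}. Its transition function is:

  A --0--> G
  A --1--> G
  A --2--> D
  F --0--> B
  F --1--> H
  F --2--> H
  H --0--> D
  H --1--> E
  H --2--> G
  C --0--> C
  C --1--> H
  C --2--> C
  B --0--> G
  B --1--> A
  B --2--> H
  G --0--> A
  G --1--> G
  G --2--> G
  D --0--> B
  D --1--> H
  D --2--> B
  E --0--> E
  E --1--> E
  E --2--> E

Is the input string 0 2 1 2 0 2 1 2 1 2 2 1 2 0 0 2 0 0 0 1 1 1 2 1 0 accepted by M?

Yes

A → G → G → G → G → A → D → H → G → G → G → G → G → G → A → G → G → A → G → A → G → G → G → G → G → A
End state A is accepting.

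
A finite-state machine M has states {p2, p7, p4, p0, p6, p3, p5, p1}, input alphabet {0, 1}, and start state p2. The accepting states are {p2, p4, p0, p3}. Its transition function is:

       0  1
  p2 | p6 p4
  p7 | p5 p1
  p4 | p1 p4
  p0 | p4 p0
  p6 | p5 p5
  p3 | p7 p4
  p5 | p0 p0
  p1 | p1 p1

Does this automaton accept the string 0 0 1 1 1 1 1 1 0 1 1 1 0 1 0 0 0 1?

No

start at p2
read '0': p2 → p6
read '0': p6 → p5
read '1': p5 → p0
read '1': p0 → p0
read '1': p0 → p0
read '1': p0 → p0
read '1': p0 → p0
read '1': p0 → p0
read '0': p0 → p4
read '1': p4 → p4
read '1': p4 → p4
read '1': p4 → p4
read '0': p4 → p1
read '1': p1 → p1
read '0': p1 → p1
read '0': p1 → p1
read '0': p1 → p1
read '1': p1 → p1
End state p1 is not accepting.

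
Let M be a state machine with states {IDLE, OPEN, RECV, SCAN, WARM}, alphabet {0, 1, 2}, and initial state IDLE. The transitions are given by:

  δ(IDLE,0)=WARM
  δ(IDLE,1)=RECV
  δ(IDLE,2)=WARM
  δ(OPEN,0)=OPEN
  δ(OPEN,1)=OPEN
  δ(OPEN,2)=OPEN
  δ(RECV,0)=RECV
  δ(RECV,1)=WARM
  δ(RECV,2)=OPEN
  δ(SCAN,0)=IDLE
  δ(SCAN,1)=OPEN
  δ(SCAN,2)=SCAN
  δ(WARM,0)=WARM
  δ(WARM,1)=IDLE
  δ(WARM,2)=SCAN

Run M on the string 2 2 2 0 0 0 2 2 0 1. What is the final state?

IDLE → WARM → SCAN → SCAN → IDLE → WARM → WARM → SCAN → SCAN → IDLE → RECV

RECV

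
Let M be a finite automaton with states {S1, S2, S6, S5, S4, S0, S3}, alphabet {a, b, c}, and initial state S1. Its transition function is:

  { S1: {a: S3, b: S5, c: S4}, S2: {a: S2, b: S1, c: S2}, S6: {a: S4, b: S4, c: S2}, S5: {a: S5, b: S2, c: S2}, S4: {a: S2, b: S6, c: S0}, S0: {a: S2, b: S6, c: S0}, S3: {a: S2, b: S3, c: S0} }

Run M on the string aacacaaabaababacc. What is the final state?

S2

Trace: S1 -a-> S3 -a-> S2 -c-> S2 -a-> S2 -c-> S2 -a-> S2 -a-> S2 -a-> S2 -b-> S1 -a-> S3 -a-> S2 -b-> S1 -a-> S3 -b-> S3 -a-> S2 -c-> S2 -c-> S2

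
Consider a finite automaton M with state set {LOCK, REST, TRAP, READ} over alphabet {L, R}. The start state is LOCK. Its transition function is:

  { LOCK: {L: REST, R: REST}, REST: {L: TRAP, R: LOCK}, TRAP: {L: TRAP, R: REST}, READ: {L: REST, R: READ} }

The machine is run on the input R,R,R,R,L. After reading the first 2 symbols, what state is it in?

LOCK → REST → LOCK
After 2 symbols: LOCK.

LOCK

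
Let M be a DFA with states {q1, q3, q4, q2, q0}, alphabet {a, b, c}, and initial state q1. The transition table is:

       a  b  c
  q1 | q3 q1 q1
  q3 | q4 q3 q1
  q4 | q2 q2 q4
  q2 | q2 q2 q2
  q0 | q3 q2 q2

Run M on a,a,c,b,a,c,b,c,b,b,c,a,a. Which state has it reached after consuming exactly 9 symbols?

Trace: q1 -a-> q3 -a-> q4 -c-> q4 -b-> q2 -a-> q2 -c-> q2 -b-> q2 -c-> q2 -b-> q2
After 9 symbols: q2.

q2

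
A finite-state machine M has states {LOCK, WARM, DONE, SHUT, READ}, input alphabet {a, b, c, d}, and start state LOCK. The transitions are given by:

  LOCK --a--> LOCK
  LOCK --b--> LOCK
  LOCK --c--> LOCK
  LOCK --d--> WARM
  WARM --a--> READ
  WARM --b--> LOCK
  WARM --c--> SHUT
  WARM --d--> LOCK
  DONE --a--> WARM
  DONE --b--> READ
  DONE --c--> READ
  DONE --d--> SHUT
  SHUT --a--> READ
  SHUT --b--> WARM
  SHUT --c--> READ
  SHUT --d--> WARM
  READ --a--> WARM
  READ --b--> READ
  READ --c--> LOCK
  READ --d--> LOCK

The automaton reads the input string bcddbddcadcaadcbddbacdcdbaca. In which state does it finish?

LOCK

Trace: LOCK -b-> LOCK -c-> LOCK -d-> WARM -d-> LOCK -b-> LOCK -d-> WARM -d-> LOCK -c-> LOCK -a-> LOCK -d-> WARM -c-> SHUT -a-> READ -a-> WARM -d-> LOCK -c-> LOCK -b-> LOCK -d-> WARM -d-> LOCK -b-> LOCK -a-> LOCK -c-> LOCK -d-> WARM -c-> SHUT -d-> WARM -b-> LOCK -a-> LOCK -c-> LOCK -a-> LOCK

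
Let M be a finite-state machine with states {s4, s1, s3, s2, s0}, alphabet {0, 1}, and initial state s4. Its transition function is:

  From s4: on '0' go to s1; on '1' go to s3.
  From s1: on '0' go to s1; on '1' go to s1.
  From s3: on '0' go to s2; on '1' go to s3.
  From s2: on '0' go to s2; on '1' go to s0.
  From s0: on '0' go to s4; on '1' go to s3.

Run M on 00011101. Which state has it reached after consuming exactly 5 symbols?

s1

Trace: s4 -0-> s1 -0-> s1 -0-> s1 -1-> s1 -1-> s1
After 5 symbols: s1.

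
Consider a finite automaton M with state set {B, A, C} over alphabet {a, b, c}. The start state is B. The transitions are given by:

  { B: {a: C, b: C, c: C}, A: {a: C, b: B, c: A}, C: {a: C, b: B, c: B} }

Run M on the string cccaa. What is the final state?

C

B → C → B → C → C → C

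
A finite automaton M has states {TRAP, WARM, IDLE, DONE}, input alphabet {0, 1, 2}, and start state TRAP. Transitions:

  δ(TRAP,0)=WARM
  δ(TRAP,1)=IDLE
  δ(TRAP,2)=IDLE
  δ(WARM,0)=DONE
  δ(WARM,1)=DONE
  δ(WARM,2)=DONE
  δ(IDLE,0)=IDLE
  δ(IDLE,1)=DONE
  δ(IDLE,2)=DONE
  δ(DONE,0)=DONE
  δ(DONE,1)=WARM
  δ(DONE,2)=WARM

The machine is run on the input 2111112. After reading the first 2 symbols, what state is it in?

TRAP → IDLE → DONE
After 2 symbols: DONE.

DONE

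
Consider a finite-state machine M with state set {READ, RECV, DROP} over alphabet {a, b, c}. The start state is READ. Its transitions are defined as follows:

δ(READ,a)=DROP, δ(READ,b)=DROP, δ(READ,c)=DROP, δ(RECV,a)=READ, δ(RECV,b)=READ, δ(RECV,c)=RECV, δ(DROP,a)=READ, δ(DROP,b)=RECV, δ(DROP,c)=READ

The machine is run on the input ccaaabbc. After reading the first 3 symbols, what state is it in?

start at READ
read 'c': READ → DROP
read 'c': DROP → READ
read 'a': READ → DROP
After 3 symbols: DROP.

DROP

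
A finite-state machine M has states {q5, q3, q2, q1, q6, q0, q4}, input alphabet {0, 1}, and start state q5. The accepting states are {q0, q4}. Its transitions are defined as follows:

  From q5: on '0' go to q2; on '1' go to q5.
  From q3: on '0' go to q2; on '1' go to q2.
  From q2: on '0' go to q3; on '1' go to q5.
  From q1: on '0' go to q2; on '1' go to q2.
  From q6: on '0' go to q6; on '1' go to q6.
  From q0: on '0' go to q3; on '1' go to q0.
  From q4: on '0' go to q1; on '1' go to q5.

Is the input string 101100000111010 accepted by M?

q5 → q5 → q2 → q5 → q5 → q2 → q3 → q2 → q3 → q2 → q5 → q5 → q5 → q2 → q5 → q2
End state q2 is not accepting.

No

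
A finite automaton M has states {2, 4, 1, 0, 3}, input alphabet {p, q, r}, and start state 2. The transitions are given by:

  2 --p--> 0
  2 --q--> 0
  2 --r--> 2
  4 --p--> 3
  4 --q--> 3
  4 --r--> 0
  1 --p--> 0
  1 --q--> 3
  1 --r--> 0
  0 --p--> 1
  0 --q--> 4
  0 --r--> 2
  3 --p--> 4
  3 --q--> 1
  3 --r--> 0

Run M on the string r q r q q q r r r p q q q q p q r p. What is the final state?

1

start at 2
read 'r': 2 → 2
read 'q': 2 → 0
read 'r': 0 → 2
read 'q': 2 → 0
read 'q': 0 → 4
read 'q': 4 → 3
read 'r': 3 → 0
read 'r': 0 → 2
read 'r': 2 → 2
read 'p': 2 → 0
read 'q': 0 → 4
read 'q': 4 → 3
read 'q': 3 → 1
read 'q': 1 → 3
read 'p': 3 → 4
read 'q': 4 → 3
read 'r': 3 → 0
read 'p': 0 → 1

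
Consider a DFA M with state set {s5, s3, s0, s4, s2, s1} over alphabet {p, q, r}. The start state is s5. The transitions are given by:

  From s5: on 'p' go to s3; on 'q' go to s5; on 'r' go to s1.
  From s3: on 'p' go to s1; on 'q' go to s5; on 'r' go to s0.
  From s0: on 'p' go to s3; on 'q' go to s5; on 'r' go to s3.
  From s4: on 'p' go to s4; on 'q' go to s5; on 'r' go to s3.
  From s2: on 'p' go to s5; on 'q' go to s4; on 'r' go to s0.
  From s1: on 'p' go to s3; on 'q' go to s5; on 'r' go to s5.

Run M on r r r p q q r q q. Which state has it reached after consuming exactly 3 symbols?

start at s5
read 'r': s5 → s1
read 'r': s1 → s5
read 'r': s5 → s1
After 3 symbols: s1.

s1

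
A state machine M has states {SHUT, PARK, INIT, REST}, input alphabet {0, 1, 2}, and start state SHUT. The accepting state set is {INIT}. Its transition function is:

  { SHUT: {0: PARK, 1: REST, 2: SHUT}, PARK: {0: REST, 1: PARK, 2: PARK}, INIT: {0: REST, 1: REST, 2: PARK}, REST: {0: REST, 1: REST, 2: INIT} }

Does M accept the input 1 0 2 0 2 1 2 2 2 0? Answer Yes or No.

No

Trace: SHUT -1-> REST -0-> REST -2-> INIT -0-> REST -2-> INIT -1-> REST -2-> INIT -2-> PARK -2-> PARK -0-> REST
End state REST is not accepting.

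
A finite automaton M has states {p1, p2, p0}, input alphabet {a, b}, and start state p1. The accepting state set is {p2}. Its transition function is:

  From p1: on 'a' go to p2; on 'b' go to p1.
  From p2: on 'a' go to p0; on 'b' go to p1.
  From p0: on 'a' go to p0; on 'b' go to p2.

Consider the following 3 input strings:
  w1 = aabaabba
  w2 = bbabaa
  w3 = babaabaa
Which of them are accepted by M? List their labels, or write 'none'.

w1

w1: p1 → p2 → p0 → p2 → p0 → p0 → p2 → p1 → p2  → end p2, accepted
w2: p1 → p1 → p1 → p2 → p1 → p2 → p0  → end p0, rejected
w3: p1 → p1 → p2 → p1 → p2 → p0 → p2 → p0 → p0  → end p0, rejected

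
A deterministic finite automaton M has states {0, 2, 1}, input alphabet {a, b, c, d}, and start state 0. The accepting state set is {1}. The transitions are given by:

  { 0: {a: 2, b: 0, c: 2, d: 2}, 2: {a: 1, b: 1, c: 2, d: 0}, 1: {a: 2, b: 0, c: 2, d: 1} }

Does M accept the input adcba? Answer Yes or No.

Trace: 0 -a-> 2 -d-> 0 -c-> 2 -b-> 1 -a-> 2
End state 2 is not accepting.

No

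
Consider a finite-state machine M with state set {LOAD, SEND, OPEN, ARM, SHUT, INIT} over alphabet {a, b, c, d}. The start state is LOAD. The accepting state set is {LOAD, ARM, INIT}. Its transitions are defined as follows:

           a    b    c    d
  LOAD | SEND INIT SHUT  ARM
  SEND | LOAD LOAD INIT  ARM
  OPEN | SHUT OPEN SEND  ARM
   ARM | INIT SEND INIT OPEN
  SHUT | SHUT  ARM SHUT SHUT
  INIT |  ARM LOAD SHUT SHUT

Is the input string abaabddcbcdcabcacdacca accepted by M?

No

LOAD → SEND → LOAD → SEND → LOAD → INIT → SHUT → SHUT → SHUT → ARM → INIT → SHUT → SHUT → SHUT → ARM → INIT → ARM → INIT → SHUT → SHUT → SHUT → SHUT → SHUT
End state SHUT is not accepting.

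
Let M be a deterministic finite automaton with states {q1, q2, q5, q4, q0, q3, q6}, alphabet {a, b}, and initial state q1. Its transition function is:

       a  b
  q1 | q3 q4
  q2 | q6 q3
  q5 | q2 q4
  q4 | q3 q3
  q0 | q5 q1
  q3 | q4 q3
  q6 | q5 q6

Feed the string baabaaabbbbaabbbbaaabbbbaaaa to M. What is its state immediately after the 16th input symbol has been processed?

q3

start at q1
read 'b': q1 → q4
read 'a': q4 → q3
read 'a': q3 → q4
read 'b': q4 → q3
read 'a': q3 → q4
read 'a': q4 → q3
read 'a': q3 → q4
read 'b': q4 → q3
read 'b': q3 → q3
read 'b': q3 → q3
read 'b': q3 → q3
read 'a': q3 → q4
read 'a': q4 → q3
read 'b': q3 → q3
read 'b': q3 → q3
read 'b': q3 → q3
After 16 symbols: q3.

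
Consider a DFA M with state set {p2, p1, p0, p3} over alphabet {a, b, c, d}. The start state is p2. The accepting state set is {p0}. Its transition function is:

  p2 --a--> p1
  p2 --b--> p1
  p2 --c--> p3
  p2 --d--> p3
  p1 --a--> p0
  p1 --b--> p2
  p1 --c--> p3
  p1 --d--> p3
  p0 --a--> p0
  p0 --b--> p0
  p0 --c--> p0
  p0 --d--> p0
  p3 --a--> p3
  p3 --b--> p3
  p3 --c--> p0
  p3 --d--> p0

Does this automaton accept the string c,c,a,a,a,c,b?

start at p2
read 'c': p2 → p3
read 'c': p3 → p0
read 'a': p0 → p0
read 'a': p0 → p0
read 'a': p0 → p0
read 'c': p0 → p0
read 'b': p0 → p0
End state p0 is accepting.

Yes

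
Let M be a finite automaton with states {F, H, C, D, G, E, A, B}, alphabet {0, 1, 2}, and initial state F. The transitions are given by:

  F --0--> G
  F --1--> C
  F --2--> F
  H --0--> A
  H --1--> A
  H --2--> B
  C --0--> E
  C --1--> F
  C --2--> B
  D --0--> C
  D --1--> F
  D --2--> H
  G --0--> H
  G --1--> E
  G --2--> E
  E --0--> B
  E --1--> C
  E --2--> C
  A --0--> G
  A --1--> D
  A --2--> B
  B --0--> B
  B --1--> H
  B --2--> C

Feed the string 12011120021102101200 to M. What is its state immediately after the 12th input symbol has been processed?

F

F → C → B → B → H → A → D → H → A → G → E → C → F
After 12 symbols: F.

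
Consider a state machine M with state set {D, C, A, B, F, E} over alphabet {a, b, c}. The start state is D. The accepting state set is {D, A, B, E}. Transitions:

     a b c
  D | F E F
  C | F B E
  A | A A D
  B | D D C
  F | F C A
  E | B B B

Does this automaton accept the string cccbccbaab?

No

D → F → A → D → E → B → C → B → D → F → C
End state C is not accepting.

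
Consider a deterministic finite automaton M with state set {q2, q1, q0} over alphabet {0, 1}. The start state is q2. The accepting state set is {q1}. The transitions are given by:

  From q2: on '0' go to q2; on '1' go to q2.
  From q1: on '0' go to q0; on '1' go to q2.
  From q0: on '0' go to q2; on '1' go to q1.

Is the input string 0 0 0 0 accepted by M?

No

Trace: q2 -0-> q2 -0-> q2 -0-> q2 -0-> q2
End state q2 is not accepting.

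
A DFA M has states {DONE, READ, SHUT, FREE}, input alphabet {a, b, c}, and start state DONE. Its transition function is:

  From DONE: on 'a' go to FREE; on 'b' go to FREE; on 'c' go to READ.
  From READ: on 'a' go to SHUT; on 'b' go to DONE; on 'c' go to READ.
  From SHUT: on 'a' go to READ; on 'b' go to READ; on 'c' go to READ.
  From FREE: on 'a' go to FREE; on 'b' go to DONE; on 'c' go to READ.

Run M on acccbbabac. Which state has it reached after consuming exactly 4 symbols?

READ

start at DONE
read 'a': DONE → FREE
read 'c': FREE → READ
read 'c': READ → READ
read 'c': READ → READ
After 4 symbols: READ.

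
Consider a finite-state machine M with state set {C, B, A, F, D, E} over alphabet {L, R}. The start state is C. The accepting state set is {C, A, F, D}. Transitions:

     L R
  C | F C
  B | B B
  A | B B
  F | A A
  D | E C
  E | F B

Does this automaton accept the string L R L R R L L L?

Trace: C -L-> F -R-> A -L-> B -R-> B -R-> B -L-> B -L-> B -L-> B
End state B is not accepting.

No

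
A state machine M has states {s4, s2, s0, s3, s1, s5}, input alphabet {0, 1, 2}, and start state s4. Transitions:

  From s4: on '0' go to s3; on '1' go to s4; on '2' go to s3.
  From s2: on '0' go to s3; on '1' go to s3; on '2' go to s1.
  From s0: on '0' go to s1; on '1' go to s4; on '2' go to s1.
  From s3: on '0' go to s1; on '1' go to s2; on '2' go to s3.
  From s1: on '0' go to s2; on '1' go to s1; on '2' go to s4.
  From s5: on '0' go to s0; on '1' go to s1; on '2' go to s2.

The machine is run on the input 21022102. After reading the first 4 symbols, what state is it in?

s3

Trace: s4 -2-> s3 -1-> s2 -0-> s3 -2-> s3
After 4 symbols: s3.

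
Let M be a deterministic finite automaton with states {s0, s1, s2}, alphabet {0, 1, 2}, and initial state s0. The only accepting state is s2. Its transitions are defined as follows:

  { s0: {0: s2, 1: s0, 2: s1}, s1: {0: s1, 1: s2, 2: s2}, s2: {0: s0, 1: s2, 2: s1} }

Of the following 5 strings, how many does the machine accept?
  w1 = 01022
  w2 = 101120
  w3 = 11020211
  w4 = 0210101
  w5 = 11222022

w1: s0 → s2 → s2 → s0 → s1 → s2  → end s2, accepted
w2: s0 → s0 → s2 → s2 → s2 → s1 → s1  → end s1, rejected
w3: s0 → s0 → s0 → s2 → s1 → s1 → s2 → s2 → s2  → end s2, accepted
w4: s0 → s2 → s1 → s2 → s0 → s0 → s2 → s2  → end s2, accepted
w5: s0 → s0 → s0 → s1 → s2 → s1 → s1 → s2 → s1  → end s1, rejected

3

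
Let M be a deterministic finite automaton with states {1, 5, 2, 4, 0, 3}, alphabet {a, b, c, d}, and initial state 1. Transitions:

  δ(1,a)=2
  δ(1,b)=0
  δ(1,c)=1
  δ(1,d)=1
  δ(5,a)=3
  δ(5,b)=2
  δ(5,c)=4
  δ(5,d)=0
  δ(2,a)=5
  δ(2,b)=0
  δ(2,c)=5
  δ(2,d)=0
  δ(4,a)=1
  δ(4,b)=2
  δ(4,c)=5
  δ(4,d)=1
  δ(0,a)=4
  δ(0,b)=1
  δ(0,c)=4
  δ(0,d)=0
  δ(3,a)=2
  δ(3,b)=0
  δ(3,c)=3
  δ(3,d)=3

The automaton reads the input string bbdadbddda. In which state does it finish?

Trace: 1 -b-> 0 -b-> 1 -d-> 1 -a-> 2 -d-> 0 -b-> 1 -d-> 1 -d-> 1 -d-> 1 -a-> 2

2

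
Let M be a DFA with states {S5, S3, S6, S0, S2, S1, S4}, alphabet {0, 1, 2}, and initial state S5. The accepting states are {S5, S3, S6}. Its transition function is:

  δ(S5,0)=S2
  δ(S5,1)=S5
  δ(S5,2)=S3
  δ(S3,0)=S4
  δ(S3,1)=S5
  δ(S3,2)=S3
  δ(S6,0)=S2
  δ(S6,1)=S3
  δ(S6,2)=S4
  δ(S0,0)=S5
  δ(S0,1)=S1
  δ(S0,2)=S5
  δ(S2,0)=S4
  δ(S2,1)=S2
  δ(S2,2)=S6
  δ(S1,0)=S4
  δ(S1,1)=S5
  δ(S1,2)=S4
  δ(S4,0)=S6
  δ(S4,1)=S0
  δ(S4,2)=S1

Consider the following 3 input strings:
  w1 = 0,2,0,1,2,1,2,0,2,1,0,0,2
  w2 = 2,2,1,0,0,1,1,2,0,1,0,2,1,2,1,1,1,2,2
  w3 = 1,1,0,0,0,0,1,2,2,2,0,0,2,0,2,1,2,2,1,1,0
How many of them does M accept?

1

w1: Trace: S5 -0-> S2 -2-> S6 -0-> S2 -1-> S2 -2-> S6 -1-> S3 -2-> S3 -0-> S4 -2-> S1 -1-> S5 -0-> S2 -0-> S4 -2-> S1  → end S1, rejected
w2: Trace: S5 -2-> S3 -2-> S3 -1-> S5 -0-> S2 -0-> S4 -1-> S0 -1-> S1 -2-> S4 -0-> S6 -1-> S3 -0-> S4 -2-> S1 -1-> S5 -2-> S3 -1-> S5 -1-> S5 -1-> S5 -2-> S3 -2-> S3  → end S3, accepted
w3: Trace: S5 -1-> S5 -1-> S5 -0-> S2 -0-> S4 -0-> S6 -0-> S2 -1-> S2 -2-> S6 -2-> S4 -2-> S1 -0-> S4 -0-> S6 -2-> S4 -0-> S6 -2-> S4 -1-> S0 -2-> S5 -2-> S3 -1-> S5 -1-> S5 -0-> S2  → end S2, rejected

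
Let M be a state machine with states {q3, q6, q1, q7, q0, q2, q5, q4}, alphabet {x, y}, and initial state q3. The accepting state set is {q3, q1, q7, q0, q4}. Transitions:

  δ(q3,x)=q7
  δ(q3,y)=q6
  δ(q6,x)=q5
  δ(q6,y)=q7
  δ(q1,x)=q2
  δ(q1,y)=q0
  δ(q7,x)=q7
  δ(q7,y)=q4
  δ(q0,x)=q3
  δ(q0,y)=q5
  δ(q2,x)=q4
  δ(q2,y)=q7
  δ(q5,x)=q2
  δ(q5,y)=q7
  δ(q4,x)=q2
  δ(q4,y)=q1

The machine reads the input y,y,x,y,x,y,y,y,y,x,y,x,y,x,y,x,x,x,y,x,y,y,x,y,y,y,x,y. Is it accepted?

Yes

start at q3
read 'y': q3 → q6
read 'y': q6 → q7
read 'x': q7 → q7
read 'y': q7 → q4
read 'x': q4 → q2
read 'y': q2 → q7
read 'y': q7 → q4
read 'y': q4 → q1
read 'y': q1 → q0
read 'x': q0 → q3
read 'y': q3 → q6
read 'x': q6 → q5
read 'y': q5 → q7
read 'x': q7 → q7
read 'y': q7 → q4
read 'x': q4 → q2
read 'x': q2 → q4
read 'x': q4 → q2
read 'y': q2 → q7
read 'x': q7 → q7
read 'y': q7 → q4
read 'y': q4 → q1
read 'x': q1 → q2
read 'y': q2 → q7
read 'y': q7 → q4
read 'y': q4 → q1
read 'x': q1 → q2
read 'y': q2 → q7
End state q7 is accepting.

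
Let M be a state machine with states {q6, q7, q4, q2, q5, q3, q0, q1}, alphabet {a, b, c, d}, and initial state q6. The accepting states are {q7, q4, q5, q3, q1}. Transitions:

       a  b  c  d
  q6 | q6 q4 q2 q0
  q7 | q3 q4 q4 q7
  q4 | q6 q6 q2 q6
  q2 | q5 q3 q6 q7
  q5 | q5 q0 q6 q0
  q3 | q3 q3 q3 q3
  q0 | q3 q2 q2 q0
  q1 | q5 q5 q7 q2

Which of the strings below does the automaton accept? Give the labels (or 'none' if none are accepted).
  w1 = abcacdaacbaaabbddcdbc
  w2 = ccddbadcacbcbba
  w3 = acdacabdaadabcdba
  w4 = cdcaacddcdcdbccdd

w1, w2, w3

w1: q6 → q6 → q4 → q2 → q5 → q6 → q0 → q3 → q3 → q3 → q3 → q3 → q3 → q3 → q3 → q3 → q3 → q3 → q3 → q3 → q3 → q3  → end q3, accepted
w2: q6 → q2 → q6 → q0 → q0 → q2 → q5 → q0 → q2 → q5 → q6 → q4 → q2 → q3 → q3 → q3  → end q3, accepted
w3: q6 → q6 → q2 → q7 → q3 → q3 → q3 → q3 → q3 → q3 → q3 → q3 → q3 → q3 → q3 → q3 → q3 → q3  → end q3, accepted
w4: q6 → q2 → q7 → q4 → q6 → q6 → q2 → q7 → q7 → q4 → q6 → q2 → q7 → q4 → q2 → q6 → q0 → q0  → end q0, rejected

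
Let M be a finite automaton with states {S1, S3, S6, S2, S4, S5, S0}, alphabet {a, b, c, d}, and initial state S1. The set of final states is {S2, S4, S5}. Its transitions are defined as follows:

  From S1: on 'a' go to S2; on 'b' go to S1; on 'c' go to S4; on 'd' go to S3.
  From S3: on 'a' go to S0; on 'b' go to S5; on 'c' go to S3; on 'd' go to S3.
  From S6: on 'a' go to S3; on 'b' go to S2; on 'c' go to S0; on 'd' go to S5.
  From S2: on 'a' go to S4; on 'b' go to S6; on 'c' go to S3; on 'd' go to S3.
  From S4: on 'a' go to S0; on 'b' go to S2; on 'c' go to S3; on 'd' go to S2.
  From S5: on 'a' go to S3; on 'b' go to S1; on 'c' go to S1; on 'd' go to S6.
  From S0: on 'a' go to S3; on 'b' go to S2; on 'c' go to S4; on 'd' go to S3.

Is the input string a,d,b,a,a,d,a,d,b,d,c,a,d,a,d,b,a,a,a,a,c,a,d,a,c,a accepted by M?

No

start at S1
read 'a': S1 → S2
read 'd': S2 → S3
read 'b': S3 → S5
read 'a': S5 → S3
read 'a': S3 → S0
read 'd': S0 → S3
read 'a': S3 → S0
read 'd': S0 → S3
read 'b': S3 → S5
read 'd': S5 → S6
read 'c': S6 → S0
read 'a': S0 → S3
read 'd': S3 → S3
read 'a': S3 → S0
read 'd': S0 → S3
read 'b': S3 → S5
read 'a': S5 → S3
read 'a': S3 → S0
read 'a': S0 → S3
read 'a': S3 → S0
read 'c': S0 → S4
read 'a': S4 → S0
read 'd': S0 → S3
read 'a': S3 → S0
read 'c': S0 → S4
read 'a': S4 → S0
End state S0 is not accepting.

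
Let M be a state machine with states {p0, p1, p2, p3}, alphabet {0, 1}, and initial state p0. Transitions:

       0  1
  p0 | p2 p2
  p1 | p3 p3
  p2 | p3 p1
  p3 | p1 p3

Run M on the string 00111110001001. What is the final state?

p0 → p2 → p3 → p3 → p3 → p3 → p3 → p3 → p1 → p3 → p1 → p3 → p1 → p3 → p3

p3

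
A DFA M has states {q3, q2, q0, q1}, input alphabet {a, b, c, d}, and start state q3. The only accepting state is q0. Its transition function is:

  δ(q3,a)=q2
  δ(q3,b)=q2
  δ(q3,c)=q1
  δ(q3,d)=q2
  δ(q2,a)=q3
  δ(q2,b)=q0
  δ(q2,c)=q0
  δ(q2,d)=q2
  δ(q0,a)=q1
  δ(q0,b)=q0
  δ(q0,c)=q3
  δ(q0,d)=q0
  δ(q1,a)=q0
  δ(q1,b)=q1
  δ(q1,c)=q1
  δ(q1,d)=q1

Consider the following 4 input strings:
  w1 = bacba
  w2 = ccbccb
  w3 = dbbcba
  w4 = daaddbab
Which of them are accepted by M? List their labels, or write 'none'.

w1

w1: q3 → q2 → q3 → q1 → q1 → q0  → end q0, accepted
w2: q3 → q1 → q1 → q1 → q1 → q1 → q1  → end q1, rejected
w3: q3 → q2 → q0 → q0 → q3 → q2 → q3  → end q3, rejected
w4: q3 → q2 → q3 → q2 → q2 → q2 → q0 → q1 → q1  → end q1, rejected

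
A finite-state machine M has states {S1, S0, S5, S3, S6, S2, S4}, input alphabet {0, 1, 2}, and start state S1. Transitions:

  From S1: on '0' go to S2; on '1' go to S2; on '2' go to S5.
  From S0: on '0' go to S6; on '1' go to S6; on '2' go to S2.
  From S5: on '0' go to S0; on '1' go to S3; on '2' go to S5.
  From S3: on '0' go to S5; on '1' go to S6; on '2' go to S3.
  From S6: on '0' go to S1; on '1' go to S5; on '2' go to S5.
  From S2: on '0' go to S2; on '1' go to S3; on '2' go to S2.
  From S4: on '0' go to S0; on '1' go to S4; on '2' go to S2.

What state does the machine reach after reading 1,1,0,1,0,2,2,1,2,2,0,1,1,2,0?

S1 → S2 → S3 → S5 → S3 → S5 → S5 → S5 → S3 → S3 → S3 → S5 → S3 → S6 → S5 → S0

S0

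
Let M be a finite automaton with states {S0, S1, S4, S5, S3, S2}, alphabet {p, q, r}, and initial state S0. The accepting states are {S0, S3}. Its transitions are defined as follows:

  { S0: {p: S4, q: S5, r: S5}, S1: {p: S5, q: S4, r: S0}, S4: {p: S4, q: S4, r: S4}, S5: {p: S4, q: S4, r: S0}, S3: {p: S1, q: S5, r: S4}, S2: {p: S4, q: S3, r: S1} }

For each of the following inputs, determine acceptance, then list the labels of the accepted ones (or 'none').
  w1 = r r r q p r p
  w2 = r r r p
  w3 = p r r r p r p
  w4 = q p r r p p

none

w1: S0 → S5 → S0 → S5 → S4 → S4 → S4 → S4  → end S4, rejected
w2: S0 → S5 → S0 → S5 → S4  → end S4, rejected
w3: S0 → S4 → S4 → S4 → S4 → S4 → S4 → S4  → end S4, rejected
w4: S0 → S5 → S4 → S4 → S4 → S4 → S4  → end S4, rejected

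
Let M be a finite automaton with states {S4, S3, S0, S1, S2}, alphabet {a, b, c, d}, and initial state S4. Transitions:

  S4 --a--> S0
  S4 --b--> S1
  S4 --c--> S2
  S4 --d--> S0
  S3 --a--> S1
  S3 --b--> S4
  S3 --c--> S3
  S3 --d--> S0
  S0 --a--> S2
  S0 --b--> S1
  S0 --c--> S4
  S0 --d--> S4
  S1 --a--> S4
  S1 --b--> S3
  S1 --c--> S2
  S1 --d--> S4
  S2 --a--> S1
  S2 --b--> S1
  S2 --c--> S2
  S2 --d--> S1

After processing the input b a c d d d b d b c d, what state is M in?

start at S4
read 'b': S4 → S1
read 'a': S1 → S4
read 'c': S4 → S2
read 'd': S2 → S1
read 'd': S1 → S4
read 'd': S4 → S0
read 'b': S0 → S1
read 'd': S1 → S4
read 'b': S4 → S1
read 'c': S1 → S2
read 'd': S2 → S1

S1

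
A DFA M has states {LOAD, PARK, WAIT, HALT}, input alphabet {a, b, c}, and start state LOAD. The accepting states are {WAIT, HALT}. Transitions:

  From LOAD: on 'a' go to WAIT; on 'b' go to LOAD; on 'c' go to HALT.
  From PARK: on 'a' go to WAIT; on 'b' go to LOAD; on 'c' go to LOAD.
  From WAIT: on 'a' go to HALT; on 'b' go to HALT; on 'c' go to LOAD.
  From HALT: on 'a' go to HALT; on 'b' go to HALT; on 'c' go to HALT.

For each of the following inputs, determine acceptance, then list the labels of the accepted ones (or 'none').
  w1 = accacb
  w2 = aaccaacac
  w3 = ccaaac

w1, w2, w3

w1: Trace: LOAD -a-> WAIT -c-> LOAD -c-> HALT -a-> HALT -c-> HALT -b-> HALT  → end HALT, accepted
w2: Trace: LOAD -a-> WAIT -a-> HALT -c-> HALT -c-> HALT -a-> HALT -a-> HALT -c-> HALT -a-> HALT -c-> HALT  → end HALT, accepted
w3: Trace: LOAD -c-> HALT -c-> HALT -a-> HALT -a-> HALT -a-> HALT -c-> HALT  → end HALT, accepted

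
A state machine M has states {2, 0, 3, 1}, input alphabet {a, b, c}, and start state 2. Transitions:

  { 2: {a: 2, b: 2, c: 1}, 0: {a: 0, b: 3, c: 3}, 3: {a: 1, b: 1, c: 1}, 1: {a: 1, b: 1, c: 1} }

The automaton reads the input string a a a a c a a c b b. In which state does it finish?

1

2 → 2 → 2 → 2 → 2 → 1 → 1 → 1 → 1 → 1 → 1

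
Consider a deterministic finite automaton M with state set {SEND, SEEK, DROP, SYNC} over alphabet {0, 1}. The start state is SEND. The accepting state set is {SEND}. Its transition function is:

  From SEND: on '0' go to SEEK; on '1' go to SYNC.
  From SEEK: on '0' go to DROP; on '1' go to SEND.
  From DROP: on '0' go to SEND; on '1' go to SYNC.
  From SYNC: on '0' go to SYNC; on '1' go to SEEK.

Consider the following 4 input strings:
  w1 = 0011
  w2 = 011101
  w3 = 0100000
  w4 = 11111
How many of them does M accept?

0

w1: Trace: SEND -0-> SEEK -0-> DROP -1-> SYNC -1-> SEEK  → end SEEK, rejected
w2: Trace: SEND -0-> SEEK -1-> SEND -1-> SYNC -1-> SEEK -0-> DROP -1-> SYNC  → end SYNC, rejected
w3: Trace: SEND -0-> SEEK -1-> SEND -0-> SEEK -0-> DROP -0-> SEND -0-> SEEK -0-> DROP  → end DROP, rejected
w4: Trace: SEND -1-> SYNC -1-> SEEK -1-> SEND -1-> SYNC -1-> SEEK  → end SEEK, rejected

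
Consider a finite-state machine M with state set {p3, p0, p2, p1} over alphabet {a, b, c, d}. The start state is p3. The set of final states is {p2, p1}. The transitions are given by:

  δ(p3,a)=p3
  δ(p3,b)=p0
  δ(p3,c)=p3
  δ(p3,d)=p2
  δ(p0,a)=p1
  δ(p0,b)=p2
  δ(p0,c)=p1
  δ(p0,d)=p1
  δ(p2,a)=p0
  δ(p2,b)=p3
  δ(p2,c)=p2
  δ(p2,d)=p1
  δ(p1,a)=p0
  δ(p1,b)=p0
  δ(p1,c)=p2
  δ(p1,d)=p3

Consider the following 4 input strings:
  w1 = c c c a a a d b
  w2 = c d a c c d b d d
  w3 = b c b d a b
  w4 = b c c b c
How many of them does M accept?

w1: p3 → p3 → p3 → p3 → p3 → p3 → p3 → p2 → p3  → end p3, rejected
w2: p3 → p3 → p2 → p0 → p1 → p2 → p1 → p0 → p1 → p3  → end p3, rejected
w3: p3 → p0 → p1 → p0 → p1 → p0 → p2  → end p2, accepted
w4: p3 → p0 → p1 → p2 → p3 → p3  → end p3, rejected

1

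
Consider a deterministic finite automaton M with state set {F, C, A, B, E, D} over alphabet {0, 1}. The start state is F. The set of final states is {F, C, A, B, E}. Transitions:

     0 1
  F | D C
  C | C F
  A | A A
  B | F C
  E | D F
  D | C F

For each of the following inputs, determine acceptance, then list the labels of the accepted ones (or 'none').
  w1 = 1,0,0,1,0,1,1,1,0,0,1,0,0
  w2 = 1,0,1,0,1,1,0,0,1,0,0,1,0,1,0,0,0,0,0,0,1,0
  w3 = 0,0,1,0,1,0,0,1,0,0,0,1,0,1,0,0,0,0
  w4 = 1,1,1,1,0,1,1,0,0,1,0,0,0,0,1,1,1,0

w1:
  start at F
  read '1': F → C
  read '0': C → C
  read '0': C → C
  read '1': C → F
  read '0': F → D
  read '1': D → F
  read '1': F → C
  read '1': C → F
  read '0': F → D
  read '0': D → C
  read '1': C → F
  read '0': F → D
  read '0': D → C
  end C, accepted
w2:
  start at F
  read '1': F → C
  read '0': C → C
  read '1': C → F
  read '0': F → D
  read '1': D → F
  read '1': F → C
  read '0': C → C
  read '0': C → C
  read '1': C → F
  read '0': F → D
  read '0': D → C
  read '1': C → F
  read '0': F → D
  read '1': D → F
  read '0': F → D
  read '0': D → C
  read '0': C → C
  read '0': C → C
  read '0': C → C
  read '0': C → C
  read '1': C → F
  read '0': F → D
  end D, rejected
w3:
  start at F
  read '0': F → D
  read '0': D → C
  read '1': C → F
  read '0': F → D
  read '1': D → F
  read '0': F → D
  read '0': D → C
  read '1': C → F
  read '0': F → D
  read '0': D → C
  read '0': C → C
  read '1': C → F
  read '0': F → D
  read '1': D → F
  read '0': F → D
  read '0': D → C
  read '0': C → C
  read '0': C → C
  end C, accepted
w4:
  start at F
  read '1': F → C
  read '1': C → F
  read '1': F → C
  read '1': C → F
  read '0': F → D
  read '1': D → F
  read '1': F → C
  read '0': C → C
  read '0': C → C
  read '1': C → F
  read '0': F → D
  read '0': D → C
  read '0': C → C
  read '0': C → C
  read '1': C → F
  read '1': F → C
  read '1': C → F
  read '0': F → D
  end D, rejected

w1, w3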